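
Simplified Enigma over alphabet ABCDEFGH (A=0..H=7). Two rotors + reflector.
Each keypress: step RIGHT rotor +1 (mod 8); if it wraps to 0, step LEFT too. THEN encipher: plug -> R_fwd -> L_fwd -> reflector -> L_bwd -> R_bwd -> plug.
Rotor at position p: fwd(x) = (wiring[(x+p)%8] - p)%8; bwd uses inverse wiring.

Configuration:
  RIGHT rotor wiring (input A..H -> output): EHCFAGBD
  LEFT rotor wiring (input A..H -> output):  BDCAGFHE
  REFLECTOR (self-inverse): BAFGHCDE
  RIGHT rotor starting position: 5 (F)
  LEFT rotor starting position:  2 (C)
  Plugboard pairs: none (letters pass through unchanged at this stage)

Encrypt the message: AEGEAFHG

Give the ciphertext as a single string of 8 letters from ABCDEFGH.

Char 1 ('A'): step: R->6, L=2; A->plug->A->R->D->L->D->refl->G->L'->B->R'->D->plug->D
Char 2 ('E'): step: R->7, L=2; E->plug->E->R->G->L->H->refl->E->L'->C->R'->H->plug->H
Char 3 ('G'): step: R->0, L->3 (L advanced); G->plug->G->R->B->L->D->refl->G->L'->F->R'->D->plug->D
Char 4 ('E'): step: R->1, L=3; E->plug->E->R->F->L->G->refl->D->L'->B->R'->B->plug->B
Char 5 ('A'): step: R->2, L=3; A->plug->A->R->A->L->F->refl->C->L'->C->R'->G->plug->G
Char 6 ('F'): step: R->3, L=3; F->plug->F->R->B->L->D->refl->G->L'->F->R'->B->plug->B
Char 7 ('H'): step: R->4, L=3; H->plug->H->R->B->L->D->refl->G->L'->F->R'->C->plug->C
Char 8 ('G'): step: R->5, L=3; G->plug->G->R->A->L->F->refl->C->L'->C->R'->E->plug->E

Answer: DHDBGBCE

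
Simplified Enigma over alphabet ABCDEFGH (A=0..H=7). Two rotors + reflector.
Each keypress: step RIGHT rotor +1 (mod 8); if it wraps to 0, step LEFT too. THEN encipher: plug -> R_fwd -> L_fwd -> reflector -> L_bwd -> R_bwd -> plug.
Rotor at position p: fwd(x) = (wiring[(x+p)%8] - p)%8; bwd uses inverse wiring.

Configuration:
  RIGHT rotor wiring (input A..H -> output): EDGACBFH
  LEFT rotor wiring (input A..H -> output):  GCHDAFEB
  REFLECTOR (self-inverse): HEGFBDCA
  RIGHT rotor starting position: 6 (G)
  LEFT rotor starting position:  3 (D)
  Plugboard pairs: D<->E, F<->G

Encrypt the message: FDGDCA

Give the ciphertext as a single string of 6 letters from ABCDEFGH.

Answer: CHBBHE

Derivation:
Char 1 ('F'): step: R->7, L=3; F->plug->G->R->C->L->C->refl->G->L'->E->R'->C->plug->C
Char 2 ('D'): step: R->0, L->4 (L advanced); D->plug->E->R->C->L->A->refl->H->L'->H->R'->H->plug->H
Char 3 ('G'): step: R->1, L=4; G->plug->F->R->E->L->C->refl->G->L'->F->R'->B->plug->B
Char 4 ('D'): step: R->2, L=4; D->plug->E->R->D->L->F->refl->D->L'->G->R'->B->plug->B
Char 5 ('C'): step: R->3, L=4; C->plug->C->R->G->L->D->refl->F->L'->D->R'->H->plug->H
Char 6 ('A'): step: R->4, L=4; A->plug->A->R->G->L->D->refl->F->L'->D->R'->D->plug->E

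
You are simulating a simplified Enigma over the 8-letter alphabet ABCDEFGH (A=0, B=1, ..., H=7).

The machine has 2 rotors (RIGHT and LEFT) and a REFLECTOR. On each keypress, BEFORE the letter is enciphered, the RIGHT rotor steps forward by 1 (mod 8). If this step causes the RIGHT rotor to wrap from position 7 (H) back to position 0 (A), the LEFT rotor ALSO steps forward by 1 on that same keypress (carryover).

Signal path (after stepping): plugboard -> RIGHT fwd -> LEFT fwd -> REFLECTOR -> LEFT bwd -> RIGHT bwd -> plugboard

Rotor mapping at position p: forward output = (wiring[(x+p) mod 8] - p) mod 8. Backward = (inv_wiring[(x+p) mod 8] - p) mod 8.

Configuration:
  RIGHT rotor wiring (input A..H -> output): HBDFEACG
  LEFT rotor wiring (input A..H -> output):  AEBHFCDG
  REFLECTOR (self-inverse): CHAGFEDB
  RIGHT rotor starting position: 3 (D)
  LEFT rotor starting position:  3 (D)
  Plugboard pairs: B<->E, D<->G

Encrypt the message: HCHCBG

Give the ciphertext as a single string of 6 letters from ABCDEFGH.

Char 1 ('H'): step: R->4, L=3; H->plug->H->R->B->L->C->refl->A->L'->D->R'->E->plug->B
Char 2 ('C'): step: R->5, L=3; C->plug->C->R->B->L->C->refl->A->L'->D->R'->A->plug->A
Char 3 ('H'): step: R->6, L=3; H->plug->H->R->C->L->H->refl->B->L'->G->R'->G->plug->D
Char 4 ('C'): step: R->7, L=3; C->plug->C->R->C->L->H->refl->B->L'->G->R'->E->plug->B
Char 5 ('B'): step: R->0, L->4 (L advanced); B->plug->E->R->E->L->E->refl->F->L'->G->R'->H->plug->H
Char 6 ('G'): step: R->1, L=4; G->plug->D->R->D->L->C->refl->A->L'->F->R'->G->plug->D

Answer: BADBHD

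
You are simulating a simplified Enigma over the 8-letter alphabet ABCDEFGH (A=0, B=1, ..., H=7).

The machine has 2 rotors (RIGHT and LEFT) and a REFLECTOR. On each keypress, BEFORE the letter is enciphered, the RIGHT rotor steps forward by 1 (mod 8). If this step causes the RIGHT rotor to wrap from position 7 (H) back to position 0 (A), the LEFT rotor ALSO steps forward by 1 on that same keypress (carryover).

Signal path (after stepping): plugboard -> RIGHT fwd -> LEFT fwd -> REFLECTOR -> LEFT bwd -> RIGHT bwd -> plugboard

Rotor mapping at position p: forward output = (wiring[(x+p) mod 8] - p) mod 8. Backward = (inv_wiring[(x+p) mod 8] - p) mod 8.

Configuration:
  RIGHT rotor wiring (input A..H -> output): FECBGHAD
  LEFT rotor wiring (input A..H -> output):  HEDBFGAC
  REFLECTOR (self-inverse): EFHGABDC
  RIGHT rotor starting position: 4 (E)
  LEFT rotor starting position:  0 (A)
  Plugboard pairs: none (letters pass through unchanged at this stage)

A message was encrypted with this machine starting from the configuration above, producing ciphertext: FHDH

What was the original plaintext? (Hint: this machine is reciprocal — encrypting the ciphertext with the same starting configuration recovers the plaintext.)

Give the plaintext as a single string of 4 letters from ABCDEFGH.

Answer: ADAC

Derivation:
Char 1 ('F'): step: R->5, L=0; F->plug->F->R->F->L->G->refl->D->L'->C->R'->A->plug->A
Char 2 ('H'): step: R->6, L=0; H->plug->H->R->B->L->E->refl->A->L'->G->R'->D->plug->D
Char 3 ('D'): step: R->7, L=0; D->plug->D->R->D->L->B->refl->F->L'->E->R'->A->plug->A
Char 4 ('H'): step: R->0, L->1 (L advanced); H->plug->H->R->D->L->E->refl->A->L'->C->R'->C->plug->C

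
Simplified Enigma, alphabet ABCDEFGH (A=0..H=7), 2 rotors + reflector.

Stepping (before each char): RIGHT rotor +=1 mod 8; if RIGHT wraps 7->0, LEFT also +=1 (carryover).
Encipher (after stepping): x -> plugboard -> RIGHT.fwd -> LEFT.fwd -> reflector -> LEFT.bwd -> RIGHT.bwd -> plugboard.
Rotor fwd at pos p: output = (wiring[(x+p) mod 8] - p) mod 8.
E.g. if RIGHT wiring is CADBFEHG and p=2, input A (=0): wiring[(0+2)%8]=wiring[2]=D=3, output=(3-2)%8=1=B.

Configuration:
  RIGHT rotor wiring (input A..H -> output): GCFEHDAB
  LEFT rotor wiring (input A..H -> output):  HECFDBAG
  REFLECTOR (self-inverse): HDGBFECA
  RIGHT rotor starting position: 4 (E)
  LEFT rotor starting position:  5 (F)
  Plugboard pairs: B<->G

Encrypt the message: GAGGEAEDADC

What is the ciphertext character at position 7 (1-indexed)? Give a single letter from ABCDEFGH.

Char 1 ('G'): step: R->5, L=5; G->plug->B->R->D->L->C->refl->G->L'->H->R'->G->plug->B
Char 2 ('A'): step: R->6, L=5; A->plug->A->R->C->L->B->refl->D->L'->B->R'->G->plug->B
Char 3 ('G'): step: R->7, L=5; G->plug->B->R->H->L->G->refl->C->L'->D->R'->C->plug->C
Char 4 ('G'): step: R->0, L->6 (L advanced); G->plug->B->R->C->L->B->refl->D->L'->H->R'->E->plug->E
Char 5 ('E'): step: R->1, L=6; E->plug->E->R->C->L->B->refl->D->L'->H->R'->F->plug->F
Char 6 ('A'): step: R->2, L=6; A->plug->A->R->D->L->G->refl->C->L'->A->R'->H->plug->H
Char 7 ('E'): step: R->3, L=6; E->plug->E->R->G->L->F->refl->E->L'->E->R'->B->plug->G

G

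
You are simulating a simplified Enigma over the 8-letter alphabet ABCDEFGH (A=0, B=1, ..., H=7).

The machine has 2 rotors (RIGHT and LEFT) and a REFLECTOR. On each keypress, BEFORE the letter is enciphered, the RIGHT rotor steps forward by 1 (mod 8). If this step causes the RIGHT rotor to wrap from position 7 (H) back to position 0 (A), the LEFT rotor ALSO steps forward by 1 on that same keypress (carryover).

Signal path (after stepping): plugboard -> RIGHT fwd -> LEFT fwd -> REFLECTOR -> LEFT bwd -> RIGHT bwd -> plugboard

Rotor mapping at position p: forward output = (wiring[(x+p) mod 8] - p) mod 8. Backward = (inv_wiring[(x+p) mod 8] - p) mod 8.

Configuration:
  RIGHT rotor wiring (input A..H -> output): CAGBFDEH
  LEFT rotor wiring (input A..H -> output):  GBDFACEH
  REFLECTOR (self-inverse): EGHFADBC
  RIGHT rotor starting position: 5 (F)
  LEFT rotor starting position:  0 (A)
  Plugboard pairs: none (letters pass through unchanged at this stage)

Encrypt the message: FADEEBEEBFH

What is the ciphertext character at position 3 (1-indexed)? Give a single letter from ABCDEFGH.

Char 1 ('F'): step: R->6, L=0; F->plug->F->R->D->L->F->refl->D->L'->C->R'->D->plug->D
Char 2 ('A'): step: R->7, L=0; A->plug->A->R->A->L->G->refl->B->L'->B->R'->C->plug->C
Char 3 ('D'): step: R->0, L->1 (L advanced); D->plug->D->R->B->L->C->refl->H->L'->D->R'->F->plug->F

F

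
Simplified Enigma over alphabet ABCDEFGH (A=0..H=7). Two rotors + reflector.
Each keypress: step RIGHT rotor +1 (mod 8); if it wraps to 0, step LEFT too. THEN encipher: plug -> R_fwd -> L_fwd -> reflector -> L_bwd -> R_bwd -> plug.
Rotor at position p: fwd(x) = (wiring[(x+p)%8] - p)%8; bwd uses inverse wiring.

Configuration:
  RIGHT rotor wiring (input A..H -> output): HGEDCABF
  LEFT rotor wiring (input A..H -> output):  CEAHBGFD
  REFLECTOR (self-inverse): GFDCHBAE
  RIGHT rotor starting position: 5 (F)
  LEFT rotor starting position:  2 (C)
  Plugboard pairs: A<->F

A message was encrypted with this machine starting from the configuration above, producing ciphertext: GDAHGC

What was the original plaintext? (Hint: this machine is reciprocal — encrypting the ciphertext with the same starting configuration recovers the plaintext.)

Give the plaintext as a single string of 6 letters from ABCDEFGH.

Char 1 ('G'): step: R->6, L=2; G->plug->G->R->E->L->D->refl->C->L'->H->R'->B->plug->B
Char 2 ('D'): step: R->7, L=2; D->plug->D->R->F->L->B->refl->F->L'->B->R'->G->plug->G
Char 3 ('A'): step: R->0, L->3 (L advanced); A->plug->F->R->A->L->E->refl->H->L'->F->R'->H->plug->H
Char 4 ('H'): step: R->1, L=3; H->plug->H->R->G->L->B->refl->F->L'->H->R'->E->plug->E
Char 5 ('G'): step: R->2, L=3; G->plug->G->R->F->L->H->refl->E->L'->A->R'->C->plug->C
Char 6 ('C'): step: R->3, L=3; C->plug->C->R->F->L->H->refl->E->L'->A->R'->A->plug->F

Answer: BGHECF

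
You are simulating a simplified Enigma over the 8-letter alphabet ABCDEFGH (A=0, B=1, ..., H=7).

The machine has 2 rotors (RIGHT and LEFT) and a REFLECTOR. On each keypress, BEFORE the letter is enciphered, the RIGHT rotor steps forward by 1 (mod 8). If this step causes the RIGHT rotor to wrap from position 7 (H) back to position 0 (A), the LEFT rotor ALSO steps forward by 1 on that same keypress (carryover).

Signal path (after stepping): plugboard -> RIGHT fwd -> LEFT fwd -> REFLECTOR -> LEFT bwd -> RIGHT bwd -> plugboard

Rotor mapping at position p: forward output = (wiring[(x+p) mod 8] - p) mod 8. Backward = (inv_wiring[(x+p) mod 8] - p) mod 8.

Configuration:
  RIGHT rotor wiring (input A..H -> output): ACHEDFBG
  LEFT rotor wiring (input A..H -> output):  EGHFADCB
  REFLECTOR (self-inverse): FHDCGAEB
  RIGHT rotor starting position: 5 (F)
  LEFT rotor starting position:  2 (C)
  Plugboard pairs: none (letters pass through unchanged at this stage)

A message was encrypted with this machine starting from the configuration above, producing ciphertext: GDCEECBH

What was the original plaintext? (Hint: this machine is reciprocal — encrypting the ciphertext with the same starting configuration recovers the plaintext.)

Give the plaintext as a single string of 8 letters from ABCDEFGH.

Char 1 ('G'): step: R->6, L=2; G->plug->G->R->F->L->H->refl->B->L'->D->R'->A->plug->A
Char 2 ('D'): step: R->7, L=2; D->plug->D->R->A->L->F->refl->A->L'->E->R'->F->plug->F
Char 3 ('C'): step: R->0, L->3 (L advanced); C->plug->C->R->H->L->E->refl->G->L'->E->R'->D->plug->D
Char 4 ('E'): step: R->1, L=3; E->plug->E->R->E->L->G->refl->E->L'->H->R'->H->plug->H
Char 5 ('E'): step: R->2, L=3; E->plug->E->R->H->L->E->refl->G->L'->E->R'->F->plug->F
Char 6 ('C'): step: R->3, L=3; C->plug->C->R->C->L->A->refl->F->L'->B->R'->A->plug->A
Char 7 ('B'): step: R->4, L=3; B->plug->B->R->B->L->F->refl->A->L'->C->R'->D->plug->D
Char 8 ('H'): step: R->5, L=3; H->plug->H->R->G->L->D->refl->C->L'->A->R'->A->plug->A

Answer: AFDHFADA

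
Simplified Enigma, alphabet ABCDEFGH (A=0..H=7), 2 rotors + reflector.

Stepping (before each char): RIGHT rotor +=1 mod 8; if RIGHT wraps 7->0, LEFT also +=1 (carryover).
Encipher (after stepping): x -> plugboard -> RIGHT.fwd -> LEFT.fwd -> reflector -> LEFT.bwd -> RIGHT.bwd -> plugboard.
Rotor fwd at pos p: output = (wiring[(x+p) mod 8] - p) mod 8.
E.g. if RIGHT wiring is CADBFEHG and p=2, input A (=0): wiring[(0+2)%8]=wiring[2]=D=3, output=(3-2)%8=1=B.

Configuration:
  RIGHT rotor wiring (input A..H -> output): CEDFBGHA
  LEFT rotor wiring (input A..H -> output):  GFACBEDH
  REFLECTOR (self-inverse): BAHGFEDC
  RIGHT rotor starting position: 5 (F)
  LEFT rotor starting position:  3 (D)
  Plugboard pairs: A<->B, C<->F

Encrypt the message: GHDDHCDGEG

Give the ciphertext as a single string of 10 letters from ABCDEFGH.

Answer: AEECDFACBA

Derivation:
Char 1 ('G'): step: R->6, L=3; G->plug->G->R->D->L->A->refl->B->L'->C->R'->B->plug->A
Char 2 ('H'): step: R->7, L=3; H->plug->H->R->A->L->H->refl->C->L'->G->R'->E->plug->E
Char 3 ('D'): step: R->0, L->4 (L advanced); D->plug->D->R->F->L->B->refl->A->L'->B->R'->E->plug->E
Char 4 ('D'): step: R->1, L=4; D->plug->D->R->A->L->F->refl->E->L'->G->R'->F->plug->C
Char 5 ('H'): step: R->2, L=4; H->plug->H->R->C->L->H->refl->C->L'->E->R'->D->plug->D
Char 6 ('C'): step: R->3, L=4; C->plug->F->R->H->L->G->refl->D->L'->D->R'->C->plug->F
Char 7 ('D'): step: R->4, L=4; D->plug->D->R->E->L->C->refl->H->L'->C->R'->B->plug->A
Char 8 ('G'): step: R->5, L=4; G->plug->G->R->A->L->F->refl->E->L'->G->R'->F->plug->C
Char 9 ('E'): step: R->6, L=4; E->plug->E->R->F->L->B->refl->A->L'->B->R'->A->plug->B
Char 10 ('G'): step: R->7, L=4; G->plug->G->R->H->L->G->refl->D->L'->D->R'->B->plug->A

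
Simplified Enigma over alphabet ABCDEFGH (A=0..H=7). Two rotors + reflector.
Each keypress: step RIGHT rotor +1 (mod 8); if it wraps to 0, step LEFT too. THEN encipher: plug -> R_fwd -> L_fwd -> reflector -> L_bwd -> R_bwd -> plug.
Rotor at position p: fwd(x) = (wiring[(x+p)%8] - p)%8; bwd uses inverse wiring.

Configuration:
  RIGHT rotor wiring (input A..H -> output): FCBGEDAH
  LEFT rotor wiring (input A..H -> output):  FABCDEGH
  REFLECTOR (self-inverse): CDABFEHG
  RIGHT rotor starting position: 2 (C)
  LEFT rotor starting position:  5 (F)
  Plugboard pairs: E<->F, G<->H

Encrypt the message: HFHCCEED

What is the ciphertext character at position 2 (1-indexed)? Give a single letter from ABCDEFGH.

Char 1 ('H'): step: R->3, L=5; H->plug->G->R->H->L->G->refl->H->L'->A->R'->C->plug->C
Char 2 ('F'): step: R->4, L=5; F->plug->E->R->B->L->B->refl->D->L'->E->R'->C->plug->C

C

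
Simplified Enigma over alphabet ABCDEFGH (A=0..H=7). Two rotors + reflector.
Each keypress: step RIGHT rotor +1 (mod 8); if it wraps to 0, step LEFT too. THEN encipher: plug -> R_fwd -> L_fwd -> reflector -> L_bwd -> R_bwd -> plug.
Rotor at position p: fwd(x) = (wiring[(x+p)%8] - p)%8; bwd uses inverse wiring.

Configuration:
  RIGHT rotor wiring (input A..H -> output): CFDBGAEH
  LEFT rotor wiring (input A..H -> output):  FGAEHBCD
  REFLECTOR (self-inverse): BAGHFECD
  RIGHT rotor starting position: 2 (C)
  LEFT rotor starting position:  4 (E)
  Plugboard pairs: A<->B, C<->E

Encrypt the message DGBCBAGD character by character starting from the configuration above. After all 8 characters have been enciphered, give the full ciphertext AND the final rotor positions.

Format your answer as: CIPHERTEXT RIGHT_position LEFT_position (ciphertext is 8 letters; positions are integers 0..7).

Answer: BACHACDF 2 5

Derivation:
Char 1 ('D'): step: R->3, L=4; D->plug->D->R->B->L->F->refl->E->L'->G->R'->A->plug->B
Char 2 ('G'): step: R->4, L=4; G->plug->G->R->H->L->A->refl->B->L'->E->R'->B->plug->A
Char 3 ('B'): step: R->5, L=4; B->plug->A->R->D->L->H->refl->D->L'->A->R'->E->plug->C
Char 4 ('C'): step: R->6, L=4; C->plug->E->R->F->L->C->refl->G->L'->C->R'->H->plug->H
Char 5 ('B'): step: R->7, L=4; B->plug->A->R->A->L->D->refl->H->L'->D->R'->B->plug->A
Char 6 ('A'): step: R->0, L->5 (L advanced); A->plug->B->R->F->L->D->refl->H->L'->G->R'->E->plug->C
Char 7 ('G'): step: R->1, L=5; G->plug->G->R->G->L->H->refl->D->L'->F->R'->D->plug->D
Char 8 ('D'): step: R->2, L=5; D->plug->D->R->G->L->H->refl->D->L'->F->R'->F->plug->F
Final: ciphertext=BACHACDF, RIGHT=2, LEFT=5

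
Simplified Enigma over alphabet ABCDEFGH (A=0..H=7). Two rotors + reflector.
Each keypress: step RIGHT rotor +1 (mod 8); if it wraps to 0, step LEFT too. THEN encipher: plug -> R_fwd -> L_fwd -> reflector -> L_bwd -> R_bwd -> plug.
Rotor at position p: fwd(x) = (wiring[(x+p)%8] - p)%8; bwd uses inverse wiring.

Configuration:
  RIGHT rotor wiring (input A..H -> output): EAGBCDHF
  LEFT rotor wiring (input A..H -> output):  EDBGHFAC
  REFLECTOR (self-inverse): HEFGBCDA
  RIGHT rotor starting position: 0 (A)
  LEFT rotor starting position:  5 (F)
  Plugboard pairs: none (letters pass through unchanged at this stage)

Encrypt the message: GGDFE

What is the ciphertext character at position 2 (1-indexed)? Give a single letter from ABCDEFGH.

Char 1 ('G'): step: R->1, L=5; G->plug->G->R->E->L->G->refl->D->L'->B->R'->D->plug->D
Char 2 ('G'): step: R->2, L=5; G->plug->G->R->C->L->F->refl->C->L'->H->R'->B->plug->B

B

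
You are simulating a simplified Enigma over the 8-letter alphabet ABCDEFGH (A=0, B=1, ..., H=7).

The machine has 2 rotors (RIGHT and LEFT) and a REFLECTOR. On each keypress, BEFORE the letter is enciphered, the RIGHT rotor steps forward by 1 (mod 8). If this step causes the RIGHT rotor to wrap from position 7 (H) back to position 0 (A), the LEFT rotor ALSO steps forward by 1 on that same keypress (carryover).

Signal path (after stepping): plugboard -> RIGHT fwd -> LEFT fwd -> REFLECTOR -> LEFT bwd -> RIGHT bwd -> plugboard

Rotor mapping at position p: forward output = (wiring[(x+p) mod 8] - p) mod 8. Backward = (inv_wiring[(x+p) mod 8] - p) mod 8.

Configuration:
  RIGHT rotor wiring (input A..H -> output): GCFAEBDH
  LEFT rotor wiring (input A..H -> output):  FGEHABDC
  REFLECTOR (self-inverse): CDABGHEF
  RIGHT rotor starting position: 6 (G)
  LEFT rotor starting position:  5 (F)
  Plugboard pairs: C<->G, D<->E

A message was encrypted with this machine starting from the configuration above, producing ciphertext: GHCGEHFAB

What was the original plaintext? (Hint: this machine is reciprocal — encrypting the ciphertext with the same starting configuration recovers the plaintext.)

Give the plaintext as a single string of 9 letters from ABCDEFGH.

Char 1 ('G'): step: R->7, L=5; G->plug->C->R->D->L->A->refl->C->L'->G->R'->D->plug->E
Char 2 ('H'): step: R->0, L->6 (L advanced); H->plug->H->R->H->L->D->refl->B->L'->F->R'->C->plug->G
Char 3 ('C'): step: R->1, L=6; C->plug->G->R->G->L->C->refl->A->L'->D->R'->D->plug->E
Char 4 ('G'): step: R->2, L=6; G->plug->C->R->C->L->H->refl->F->L'->A->R'->H->plug->H
Char 5 ('E'): step: R->3, L=6; E->plug->D->R->A->L->F->refl->H->L'->C->R'->H->plug->H
Char 6 ('H'): step: R->4, L=6; H->plug->H->R->E->L->G->refl->E->L'->B->R'->G->plug->C
Char 7 ('F'): step: R->5, L=6; F->plug->F->R->A->L->F->refl->H->L'->C->R'->C->plug->G
Char 8 ('A'): step: R->6, L=6; A->plug->A->R->F->L->B->refl->D->L'->H->R'->E->plug->D
Char 9 ('B'): step: R->7, L=6; B->plug->B->R->H->L->D->refl->B->L'->F->R'->F->plug->F

Answer: EGEHHCGDF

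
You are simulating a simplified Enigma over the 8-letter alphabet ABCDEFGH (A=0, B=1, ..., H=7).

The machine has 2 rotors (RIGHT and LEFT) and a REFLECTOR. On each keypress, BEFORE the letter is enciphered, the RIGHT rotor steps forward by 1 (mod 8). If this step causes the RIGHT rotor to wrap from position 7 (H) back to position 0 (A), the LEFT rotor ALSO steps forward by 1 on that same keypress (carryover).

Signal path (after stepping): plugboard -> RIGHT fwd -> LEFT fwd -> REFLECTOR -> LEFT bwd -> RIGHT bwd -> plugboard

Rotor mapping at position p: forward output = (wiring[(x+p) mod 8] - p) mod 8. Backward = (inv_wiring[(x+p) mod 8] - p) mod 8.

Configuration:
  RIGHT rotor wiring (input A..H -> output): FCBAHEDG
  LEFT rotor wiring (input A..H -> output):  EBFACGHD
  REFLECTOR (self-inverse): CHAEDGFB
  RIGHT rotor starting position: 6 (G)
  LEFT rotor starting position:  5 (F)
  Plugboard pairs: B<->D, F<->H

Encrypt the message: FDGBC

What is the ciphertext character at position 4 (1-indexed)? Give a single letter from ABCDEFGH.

Char 1 ('F'): step: R->7, L=5; F->plug->H->R->E->L->E->refl->D->L'->G->R'->B->plug->D
Char 2 ('D'): step: R->0, L->6 (L advanced); D->plug->B->R->C->L->G->refl->F->L'->B->R'->C->plug->C
Char 3 ('G'): step: R->1, L=6; G->plug->G->R->F->L->C->refl->A->L'->H->R'->C->plug->C
Char 4 ('B'): step: R->2, L=6; B->plug->D->R->C->L->G->refl->F->L'->B->R'->E->plug->E

E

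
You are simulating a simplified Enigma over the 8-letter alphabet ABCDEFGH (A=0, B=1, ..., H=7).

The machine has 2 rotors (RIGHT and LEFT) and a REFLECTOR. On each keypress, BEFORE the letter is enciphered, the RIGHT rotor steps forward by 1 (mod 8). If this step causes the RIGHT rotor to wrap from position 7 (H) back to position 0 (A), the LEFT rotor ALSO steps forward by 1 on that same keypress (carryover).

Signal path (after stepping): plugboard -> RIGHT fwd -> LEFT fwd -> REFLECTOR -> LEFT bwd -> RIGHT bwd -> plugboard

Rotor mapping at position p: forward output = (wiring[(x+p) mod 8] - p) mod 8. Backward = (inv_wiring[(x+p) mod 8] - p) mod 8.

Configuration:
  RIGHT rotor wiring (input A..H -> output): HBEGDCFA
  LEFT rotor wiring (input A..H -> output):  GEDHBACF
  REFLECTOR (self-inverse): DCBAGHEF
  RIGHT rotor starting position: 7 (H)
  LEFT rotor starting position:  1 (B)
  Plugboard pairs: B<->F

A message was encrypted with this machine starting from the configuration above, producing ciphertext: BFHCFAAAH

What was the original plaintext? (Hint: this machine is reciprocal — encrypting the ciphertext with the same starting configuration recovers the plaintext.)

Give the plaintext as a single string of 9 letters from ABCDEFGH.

Char 1 ('B'): step: R->0, L->2 (L advanced); B->plug->F->R->C->L->H->refl->F->L'->B->R'->B->plug->F
Char 2 ('F'): step: R->1, L=2; F->plug->B->R->D->L->G->refl->E->L'->G->R'->H->plug->H
Char 3 ('H'): step: R->2, L=2; H->plug->H->R->H->L->C->refl->B->L'->A->R'->D->plug->D
Char 4 ('C'): step: R->3, L=2; C->plug->C->R->H->L->C->refl->B->L'->A->R'->B->plug->F
Char 5 ('F'): step: R->4, L=2; F->plug->B->R->G->L->E->refl->G->L'->D->R'->E->plug->E
Char 6 ('A'): step: R->5, L=2; A->plug->A->R->F->L->D->refl->A->L'->E->R'->E->plug->E
Char 7 ('A'): step: R->6, L=2; A->plug->A->R->H->L->C->refl->B->L'->A->R'->F->plug->B
Char 8 ('A'): step: R->7, L=2; A->plug->A->R->B->L->F->refl->H->L'->C->R'->C->plug->C
Char 9 ('H'): step: R->0, L->3 (L advanced); H->plug->H->R->A->L->E->refl->G->L'->B->R'->B->plug->F

Answer: FHDFEEBCF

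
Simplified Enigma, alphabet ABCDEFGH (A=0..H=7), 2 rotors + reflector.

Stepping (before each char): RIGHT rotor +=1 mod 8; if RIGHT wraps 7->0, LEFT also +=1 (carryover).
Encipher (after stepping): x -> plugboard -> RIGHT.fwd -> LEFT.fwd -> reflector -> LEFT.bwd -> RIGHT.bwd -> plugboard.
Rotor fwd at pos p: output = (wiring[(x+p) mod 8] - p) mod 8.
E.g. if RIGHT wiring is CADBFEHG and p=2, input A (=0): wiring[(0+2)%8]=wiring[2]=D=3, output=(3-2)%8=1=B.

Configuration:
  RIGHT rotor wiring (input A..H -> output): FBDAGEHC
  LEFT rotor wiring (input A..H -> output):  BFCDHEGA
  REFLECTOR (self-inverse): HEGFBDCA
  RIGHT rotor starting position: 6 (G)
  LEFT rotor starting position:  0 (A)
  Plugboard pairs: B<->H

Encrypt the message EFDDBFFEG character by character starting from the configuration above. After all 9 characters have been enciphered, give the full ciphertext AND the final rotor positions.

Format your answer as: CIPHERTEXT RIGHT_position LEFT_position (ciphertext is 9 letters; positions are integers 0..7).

Char 1 ('E'): step: R->7, L=0; E->plug->E->R->B->L->F->refl->D->L'->D->R'->A->plug->A
Char 2 ('F'): step: R->0, L->1 (L advanced); F->plug->F->R->E->L->D->refl->F->L'->F->R'->A->plug->A
Char 3 ('D'): step: R->1, L=1; D->plug->D->R->F->L->F->refl->D->L'->E->R'->H->plug->B
Char 4 ('D'): step: R->2, L=1; D->plug->D->R->C->L->C->refl->G->L'->D->R'->G->plug->G
Char 5 ('B'): step: R->3, L=1; B->plug->H->R->A->L->E->refl->B->L'->B->R'->C->plug->C
Char 6 ('F'): step: R->4, L=1; F->plug->F->R->F->L->F->refl->D->L'->E->R'->H->plug->B
Char 7 ('F'): step: R->5, L=1; F->plug->F->R->G->L->H->refl->A->L'->H->R'->A->plug->A
Char 8 ('E'): step: R->6, L=1; E->plug->E->R->F->L->F->refl->D->L'->E->R'->B->plug->H
Char 9 ('G'): step: R->7, L=1; G->plug->G->R->F->L->F->refl->D->L'->E->R'->D->plug->D
Final: ciphertext=AABGCBAHD, RIGHT=7, LEFT=1

Answer: AABGCBAHD 7 1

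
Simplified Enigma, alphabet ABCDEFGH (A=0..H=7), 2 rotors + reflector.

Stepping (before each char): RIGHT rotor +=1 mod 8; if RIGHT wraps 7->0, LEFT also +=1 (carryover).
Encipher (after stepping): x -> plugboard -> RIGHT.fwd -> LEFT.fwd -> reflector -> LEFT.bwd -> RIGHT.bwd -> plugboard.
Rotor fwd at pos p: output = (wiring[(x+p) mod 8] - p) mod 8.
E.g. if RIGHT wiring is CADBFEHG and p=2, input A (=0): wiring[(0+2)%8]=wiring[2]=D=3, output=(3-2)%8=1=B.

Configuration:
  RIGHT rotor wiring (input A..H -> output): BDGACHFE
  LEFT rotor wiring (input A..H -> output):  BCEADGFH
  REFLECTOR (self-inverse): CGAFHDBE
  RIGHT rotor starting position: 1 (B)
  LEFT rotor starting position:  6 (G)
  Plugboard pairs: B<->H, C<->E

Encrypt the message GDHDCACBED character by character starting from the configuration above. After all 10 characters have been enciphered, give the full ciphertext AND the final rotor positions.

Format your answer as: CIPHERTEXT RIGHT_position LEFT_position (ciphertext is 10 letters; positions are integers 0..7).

Char 1 ('G'): step: R->2, L=6; G->plug->G->R->H->L->A->refl->C->L'->F->R'->D->plug->D
Char 2 ('D'): step: R->3, L=6; D->plug->D->R->C->L->D->refl->F->L'->G->R'->F->plug->F
Char 3 ('H'): step: R->4, L=6; H->plug->B->R->D->L->E->refl->H->L'->A->R'->D->plug->D
Char 4 ('D'): step: R->5, L=6; D->plug->D->R->E->L->G->refl->B->L'->B->R'->F->plug->F
Char 5 ('C'): step: R->6, L=6; C->plug->E->R->A->L->H->refl->E->L'->D->R'->C->plug->E
Char 6 ('A'): step: R->7, L=6; A->plug->A->R->F->L->C->refl->A->L'->H->R'->D->plug->D
Char 7 ('C'): step: R->0, L->7 (L advanced); C->plug->E->R->C->L->D->refl->F->L'->D->R'->B->plug->H
Char 8 ('B'): step: R->1, L=7; B->plug->H->R->A->L->A->refl->C->L'->B->R'->D->plug->D
Char 9 ('E'): step: R->2, L=7; E->plug->C->R->A->L->A->refl->C->L'->B->R'->H->plug->B
Char 10 ('D'): step: R->3, L=7; D->plug->D->R->C->L->D->refl->F->L'->D->R'->H->plug->B
Final: ciphertext=DFDFEDHDBB, RIGHT=3, LEFT=7

Answer: DFDFEDHDBB 3 7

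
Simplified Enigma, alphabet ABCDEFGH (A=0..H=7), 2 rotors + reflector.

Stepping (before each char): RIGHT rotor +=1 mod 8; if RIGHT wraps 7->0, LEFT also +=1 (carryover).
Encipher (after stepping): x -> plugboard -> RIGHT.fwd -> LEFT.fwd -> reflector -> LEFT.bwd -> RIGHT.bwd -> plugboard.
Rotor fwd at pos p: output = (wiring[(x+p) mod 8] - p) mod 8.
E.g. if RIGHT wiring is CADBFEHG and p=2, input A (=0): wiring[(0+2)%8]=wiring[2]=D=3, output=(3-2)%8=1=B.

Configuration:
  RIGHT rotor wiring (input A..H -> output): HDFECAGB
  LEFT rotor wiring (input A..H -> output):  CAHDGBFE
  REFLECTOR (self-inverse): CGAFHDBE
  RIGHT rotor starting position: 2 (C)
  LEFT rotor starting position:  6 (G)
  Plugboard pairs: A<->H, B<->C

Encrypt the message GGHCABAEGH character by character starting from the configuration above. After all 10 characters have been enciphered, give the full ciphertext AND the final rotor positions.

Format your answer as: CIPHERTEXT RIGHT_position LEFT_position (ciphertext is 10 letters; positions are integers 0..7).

Char 1 ('G'): step: R->3, L=6; G->plug->G->R->A->L->H->refl->E->L'->C->R'->H->plug->A
Char 2 ('G'): step: R->4, L=6; G->plug->G->R->B->L->G->refl->B->L'->E->R'->B->plug->C
Char 3 ('H'): step: R->5, L=6; H->plug->A->R->D->L->C->refl->A->L'->G->R'->E->plug->E
Char 4 ('C'): step: R->6, L=6; C->plug->B->R->D->L->C->refl->A->L'->G->R'->F->plug->F
Char 5 ('A'): step: R->7, L=6; A->plug->H->R->H->L->D->refl->F->L'->F->R'->E->plug->E
Char 6 ('B'): step: R->0, L->7 (L advanced); B->plug->C->R->F->L->H->refl->E->L'->E->R'->D->plug->D
Char 7 ('A'): step: R->1, L=7; A->plug->H->R->G->L->C->refl->A->L'->D->R'->C->plug->B
Char 8 ('E'): step: R->2, L=7; E->plug->E->R->E->L->E->refl->H->L'->F->R'->G->plug->G
Char 9 ('G'): step: R->3, L=7; G->plug->G->R->A->L->F->refl->D->L'->B->R'->A->plug->H
Char 10 ('H'): step: R->4, L=7; H->plug->A->R->G->L->C->refl->A->L'->D->R'->E->plug->E
Final: ciphertext=ACEFEDBGHE, RIGHT=4, LEFT=7

Answer: ACEFEDBGHE 4 7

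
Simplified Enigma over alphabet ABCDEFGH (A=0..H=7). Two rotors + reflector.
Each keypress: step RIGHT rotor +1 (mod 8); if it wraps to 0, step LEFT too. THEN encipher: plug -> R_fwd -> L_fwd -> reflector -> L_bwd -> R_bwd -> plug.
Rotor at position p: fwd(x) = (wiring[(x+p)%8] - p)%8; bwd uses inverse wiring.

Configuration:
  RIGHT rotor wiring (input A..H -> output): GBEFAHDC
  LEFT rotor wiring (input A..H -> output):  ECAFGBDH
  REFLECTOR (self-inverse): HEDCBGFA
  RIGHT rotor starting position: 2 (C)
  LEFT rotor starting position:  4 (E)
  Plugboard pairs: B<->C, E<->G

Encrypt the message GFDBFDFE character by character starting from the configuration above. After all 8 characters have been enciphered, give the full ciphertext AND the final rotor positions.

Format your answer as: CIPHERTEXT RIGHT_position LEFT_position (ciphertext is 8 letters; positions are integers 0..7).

Answer: EHBDDHHG 2 5

Derivation:
Char 1 ('G'): step: R->3, L=4; G->plug->E->R->H->L->B->refl->E->L'->G->R'->G->plug->E
Char 2 ('F'): step: R->4, L=4; F->plug->F->R->F->L->G->refl->F->L'->B->R'->H->plug->H
Char 3 ('D'): step: R->5, L=4; D->plug->D->R->B->L->F->refl->G->L'->F->R'->C->plug->B
Char 4 ('B'): step: R->6, L=4; B->plug->C->R->A->L->C->refl->D->L'->D->R'->D->plug->D
Char 5 ('F'): step: R->7, L=4; F->plug->F->R->B->L->F->refl->G->L'->F->R'->D->plug->D
Char 6 ('D'): step: R->0, L->5 (L advanced); D->plug->D->R->F->L->D->refl->C->L'->C->R'->H->plug->H
Char 7 ('F'): step: R->1, L=5; F->plug->F->R->C->L->C->refl->D->L'->F->R'->H->plug->H
Char 8 ('E'): step: R->2, L=5; E->plug->G->R->E->L->F->refl->G->L'->B->R'->E->plug->G
Final: ciphertext=EHBDDHHG, RIGHT=2, LEFT=5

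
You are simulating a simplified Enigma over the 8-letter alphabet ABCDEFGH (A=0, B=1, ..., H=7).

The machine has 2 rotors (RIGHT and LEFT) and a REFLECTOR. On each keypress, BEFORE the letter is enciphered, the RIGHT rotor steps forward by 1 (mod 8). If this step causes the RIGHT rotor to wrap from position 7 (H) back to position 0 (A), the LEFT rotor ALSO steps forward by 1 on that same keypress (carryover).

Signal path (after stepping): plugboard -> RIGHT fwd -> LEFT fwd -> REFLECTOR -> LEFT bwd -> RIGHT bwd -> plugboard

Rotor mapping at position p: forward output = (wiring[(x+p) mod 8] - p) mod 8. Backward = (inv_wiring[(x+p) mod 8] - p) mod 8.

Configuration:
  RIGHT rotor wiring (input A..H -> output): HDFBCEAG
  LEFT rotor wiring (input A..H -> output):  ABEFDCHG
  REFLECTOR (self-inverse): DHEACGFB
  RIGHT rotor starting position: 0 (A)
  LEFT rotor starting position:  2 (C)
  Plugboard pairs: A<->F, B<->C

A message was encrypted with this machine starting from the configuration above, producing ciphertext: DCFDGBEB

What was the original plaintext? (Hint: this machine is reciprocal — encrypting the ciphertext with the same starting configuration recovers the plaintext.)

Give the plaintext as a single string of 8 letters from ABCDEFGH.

Char 1 ('D'): step: R->1, L=2; D->plug->D->R->B->L->D->refl->A->L'->D->R'->E->plug->E
Char 2 ('C'): step: R->2, L=2; C->plug->B->R->H->L->H->refl->B->L'->C->R'->D->plug->D
Char 3 ('F'): step: R->3, L=2; F->plug->A->R->G->L->G->refl->F->L'->E->R'->F->plug->A
Char 4 ('D'): step: R->4, L=2; D->plug->D->R->C->L->B->refl->H->L'->H->R'->F->plug->A
Char 5 ('G'): step: R->5, L=2; G->plug->G->R->E->L->F->refl->G->L'->G->R'->E->plug->E
Char 6 ('B'): step: R->6, L=2; B->plug->C->R->B->L->D->refl->A->L'->D->R'->F->plug->A
Char 7 ('E'): step: R->7, L=2; E->plug->E->R->C->L->B->refl->H->L'->H->R'->A->plug->F
Char 8 ('B'): step: R->0, L->3 (L advanced); B->plug->C->R->F->L->F->refl->G->L'->G->R'->H->plug->H

Answer: EDAAEAFH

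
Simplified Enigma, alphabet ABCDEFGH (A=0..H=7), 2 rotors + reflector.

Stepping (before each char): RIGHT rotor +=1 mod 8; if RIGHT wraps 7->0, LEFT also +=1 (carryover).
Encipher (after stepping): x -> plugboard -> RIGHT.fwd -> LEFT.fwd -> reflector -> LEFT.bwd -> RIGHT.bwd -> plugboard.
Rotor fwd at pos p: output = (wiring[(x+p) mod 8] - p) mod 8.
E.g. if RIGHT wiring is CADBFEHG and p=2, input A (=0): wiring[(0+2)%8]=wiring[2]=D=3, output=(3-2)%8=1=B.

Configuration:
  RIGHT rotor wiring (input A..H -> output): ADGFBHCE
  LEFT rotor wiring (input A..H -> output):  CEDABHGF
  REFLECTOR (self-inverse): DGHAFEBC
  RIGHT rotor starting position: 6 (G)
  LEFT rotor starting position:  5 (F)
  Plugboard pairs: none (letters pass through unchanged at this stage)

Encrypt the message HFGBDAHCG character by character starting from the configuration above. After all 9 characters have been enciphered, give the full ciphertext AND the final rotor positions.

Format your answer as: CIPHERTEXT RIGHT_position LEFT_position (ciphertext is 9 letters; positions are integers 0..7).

Answer: DBHCHHAAE 7 6

Derivation:
Char 1 ('H'): step: R->7, L=5; H->plug->H->R->D->L->F->refl->E->L'->H->R'->D->plug->D
Char 2 ('F'): step: R->0, L->6 (L advanced); F->plug->F->R->H->L->B->refl->G->L'->D->R'->B->plug->B
Char 3 ('G'): step: R->1, L=6; G->plug->G->R->D->L->G->refl->B->L'->H->R'->H->plug->H
Char 4 ('B'): step: R->2, L=6; B->plug->B->R->D->L->G->refl->B->L'->H->R'->C->plug->C
Char 5 ('D'): step: R->3, L=6; D->plug->D->R->H->L->B->refl->G->L'->D->R'->H->plug->H
Char 6 ('A'): step: R->4, L=6; A->plug->A->R->F->L->C->refl->H->L'->B->R'->H->plug->H
Char 7 ('H'): step: R->5, L=6; H->plug->H->R->E->L->F->refl->E->L'->C->R'->A->plug->A
Char 8 ('C'): step: R->6, L=6; C->plug->C->R->C->L->E->refl->F->L'->E->R'->A->plug->A
Char 9 ('G'): step: R->7, L=6; G->plug->G->R->A->L->A->refl->D->L'->G->R'->E->plug->E
Final: ciphertext=DBHCHHAAE, RIGHT=7, LEFT=6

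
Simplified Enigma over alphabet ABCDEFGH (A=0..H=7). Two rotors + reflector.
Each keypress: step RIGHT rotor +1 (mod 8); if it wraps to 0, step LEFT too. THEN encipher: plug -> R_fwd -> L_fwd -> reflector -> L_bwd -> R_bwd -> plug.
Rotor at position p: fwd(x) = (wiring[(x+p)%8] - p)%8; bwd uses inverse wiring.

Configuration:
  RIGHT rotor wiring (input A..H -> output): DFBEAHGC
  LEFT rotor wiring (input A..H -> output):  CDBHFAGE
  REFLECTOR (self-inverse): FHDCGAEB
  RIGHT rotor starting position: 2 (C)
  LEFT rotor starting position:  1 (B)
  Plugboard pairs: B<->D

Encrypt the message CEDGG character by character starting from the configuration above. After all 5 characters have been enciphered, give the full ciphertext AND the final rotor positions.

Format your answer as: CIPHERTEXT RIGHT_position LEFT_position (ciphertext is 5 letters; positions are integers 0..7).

Answer: EACEC 7 1

Derivation:
Char 1 ('C'): step: R->3, L=1; C->plug->C->R->E->L->H->refl->B->L'->H->R'->E->plug->E
Char 2 ('E'): step: R->4, L=1; E->plug->E->R->H->L->B->refl->H->L'->E->R'->A->plug->A
Char 3 ('D'): step: R->5, L=1; D->plug->B->R->B->L->A->refl->F->L'->F->R'->C->plug->C
Char 4 ('G'): step: R->6, L=1; G->plug->G->R->C->L->G->refl->E->L'->D->R'->E->plug->E
Char 5 ('G'): step: R->7, L=1; G->plug->G->R->A->L->C->refl->D->L'->G->R'->C->plug->C
Final: ciphertext=EACEC, RIGHT=7, LEFT=1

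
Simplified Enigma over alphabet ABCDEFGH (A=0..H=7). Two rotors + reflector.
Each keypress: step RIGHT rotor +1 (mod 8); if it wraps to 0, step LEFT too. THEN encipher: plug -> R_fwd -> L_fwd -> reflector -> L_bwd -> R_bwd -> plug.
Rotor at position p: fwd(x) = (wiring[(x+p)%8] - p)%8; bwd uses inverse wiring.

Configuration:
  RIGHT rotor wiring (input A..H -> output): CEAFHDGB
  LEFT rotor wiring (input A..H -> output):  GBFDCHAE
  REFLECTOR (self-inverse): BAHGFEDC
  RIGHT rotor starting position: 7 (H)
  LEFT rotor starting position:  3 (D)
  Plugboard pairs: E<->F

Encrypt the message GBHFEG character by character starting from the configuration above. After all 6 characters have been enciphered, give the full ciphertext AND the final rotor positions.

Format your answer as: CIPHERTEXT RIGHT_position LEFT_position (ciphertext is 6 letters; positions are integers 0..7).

Answer: ECCDHB 5 4

Derivation:
Char 1 ('G'): step: R->0, L->4 (L advanced); G->plug->G->R->G->L->B->refl->A->L'->D->R'->F->plug->E
Char 2 ('B'): step: R->1, L=4; B->plug->B->R->H->L->H->refl->C->L'->E->R'->C->plug->C
Char 3 ('H'): step: R->2, L=4; H->plug->H->R->C->L->E->refl->F->L'->F->R'->C->plug->C
Char 4 ('F'): step: R->3, L=4; F->plug->E->R->G->L->B->refl->A->L'->D->R'->D->plug->D
Char 5 ('E'): step: R->4, L=4; E->plug->F->R->A->L->G->refl->D->L'->B->R'->H->plug->H
Char 6 ('G'): step: R->5, L=4; G->plug->G->R->A->L->G->refl->D->L'->B->R'->B->plug->B
Final: ciphertext=ECCDHB, RIGHT=5, LEFT=4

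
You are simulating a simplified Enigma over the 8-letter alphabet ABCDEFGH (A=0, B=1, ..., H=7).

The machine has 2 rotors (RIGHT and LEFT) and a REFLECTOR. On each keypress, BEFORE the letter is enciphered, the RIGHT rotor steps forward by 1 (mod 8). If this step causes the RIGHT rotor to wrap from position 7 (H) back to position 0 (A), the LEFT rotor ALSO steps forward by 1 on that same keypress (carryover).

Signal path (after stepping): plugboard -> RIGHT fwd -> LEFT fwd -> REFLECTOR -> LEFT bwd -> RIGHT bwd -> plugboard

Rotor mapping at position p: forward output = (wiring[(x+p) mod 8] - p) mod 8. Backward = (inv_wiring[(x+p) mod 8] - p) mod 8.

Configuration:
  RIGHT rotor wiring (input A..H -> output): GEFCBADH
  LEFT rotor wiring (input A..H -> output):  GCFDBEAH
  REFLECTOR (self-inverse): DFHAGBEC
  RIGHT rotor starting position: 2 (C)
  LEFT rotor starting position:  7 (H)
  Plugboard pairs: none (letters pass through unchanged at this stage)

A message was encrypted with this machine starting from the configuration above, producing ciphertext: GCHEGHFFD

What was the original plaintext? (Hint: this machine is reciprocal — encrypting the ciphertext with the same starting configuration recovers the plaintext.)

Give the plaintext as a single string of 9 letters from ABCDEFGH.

Answer: CHADCEBBC

Derivation:
Char 1 ('G'): step: R->3, L=7; G->plug->G->R->B->L->H->refl->C->L'->F->R'->C->plug->C
Char 2 ('C'): step: R->4, L=7; C->plug->C->R->H->L->B->refl->F->L'->G->R'->H->plug->H
Char 3 ('H'): step: R->5, L=7; H->plug->H->R->E->L->E->refl->G->L'->D->R'->A->plug->A
Char 4 ('E'): step: R->6, L=7; E->plug->E->R->H->L->B->refl->F->L'->G->R'->D->plug->D
Char 5 ('G'): step: R->7, L=7; G->plug->G->R->B->L->H->refl->C->L'->F->R'->C->plug->C
Char 6 ('H'): step: R->0, L->0 (L advanced); H->plug->H->R->H->L->H->refl->C->L'->B->R'->E->plug->E
Char 7 ('F'): step: R->1, L=0; F->plug->F->R->C->L->F->refl->B->L'->E->R'->B->plug->B
Char 8 ('F'): step: R->2, L=0; F->plug->F->R->F->L->E->refl->G->L'->A->R'->B->plug->B
Char 9 ('D'): step: R->3, L=0; D->plug->D->R->A->L->G->refl->E->L'->F->R'->C->plug->C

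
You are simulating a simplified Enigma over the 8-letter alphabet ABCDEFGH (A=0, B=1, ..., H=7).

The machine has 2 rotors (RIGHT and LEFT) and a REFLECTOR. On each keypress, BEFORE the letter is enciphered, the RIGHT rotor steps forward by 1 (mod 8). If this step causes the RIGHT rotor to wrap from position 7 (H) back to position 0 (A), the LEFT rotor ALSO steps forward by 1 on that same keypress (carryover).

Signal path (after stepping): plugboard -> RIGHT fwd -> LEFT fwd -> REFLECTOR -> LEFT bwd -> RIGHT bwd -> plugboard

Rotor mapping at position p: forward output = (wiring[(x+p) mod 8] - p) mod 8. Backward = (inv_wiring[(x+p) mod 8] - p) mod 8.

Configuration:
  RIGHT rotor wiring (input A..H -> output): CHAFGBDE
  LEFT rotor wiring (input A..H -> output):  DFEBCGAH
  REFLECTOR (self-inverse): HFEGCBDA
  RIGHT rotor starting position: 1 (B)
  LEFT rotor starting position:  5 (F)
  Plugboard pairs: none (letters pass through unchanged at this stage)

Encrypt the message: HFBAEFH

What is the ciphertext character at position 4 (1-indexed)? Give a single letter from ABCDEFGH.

Char 1 ('H'): step: R->2, L=5; H->plug->H->R->F->L->H->refl->A->L'->E->R'->C->plug->C
Char 2 ('F'): step: R->3, L=5; F->plug->F->R->H->L->F->refl->B->L'->A->R'->D->plug->D
Char 3 ('B'): step: R->4, L=5; B->plug->B->R->F->L->H->refl->A->L'->E->R'->G->plug->G
Char 4 ('A'): step: R->5, L=5; A->plug->A->R->E->L->A->refl->H->L'->F->R'->D->plug->D

D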